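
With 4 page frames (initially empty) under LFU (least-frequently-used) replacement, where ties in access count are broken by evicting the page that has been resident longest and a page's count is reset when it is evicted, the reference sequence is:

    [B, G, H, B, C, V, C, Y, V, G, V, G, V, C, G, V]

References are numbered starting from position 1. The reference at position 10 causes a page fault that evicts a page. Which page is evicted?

pos 1: B -> fault, frames (B)
pos 2: G -> fault, frames (B G)
pos 3: H -> fault, frames (B G H)
pos 4: B -> hit
pos 5: C -> fault, frames (B G H C)
pos 6: V -> fault, evict G, frames (B H C V)
pos 7: C -> hit
pos 8: Y -> fault, evict H, frames (B C V Y)
pos 9: V -> hit
pos 10: G -> fault, evict Y, frames (B C V G)
At position 10, page Y is evicted.

Y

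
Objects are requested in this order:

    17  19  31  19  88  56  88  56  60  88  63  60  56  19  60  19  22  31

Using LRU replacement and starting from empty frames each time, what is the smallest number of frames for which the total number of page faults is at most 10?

4

f=1: 18 faults
f=2: 14 faults
f=3: 11 faults
f=4: 10 faults
f=5: 9 faults
f=6: 9 faults
f=7: 8 faults
f=8: 8 faults
Smallest f with faults ≤ 10 is 4.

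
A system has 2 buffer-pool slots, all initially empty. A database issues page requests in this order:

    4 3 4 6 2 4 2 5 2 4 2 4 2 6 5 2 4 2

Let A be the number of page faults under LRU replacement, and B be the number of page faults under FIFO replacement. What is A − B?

-1

Under LRU: F F . F F F . F . F . . . F F F F . → 11 faults.
Under FIFO: F F . F F F . F F F . . . F F F F . → 12 faults.
A − B = 11 − 12 = -1.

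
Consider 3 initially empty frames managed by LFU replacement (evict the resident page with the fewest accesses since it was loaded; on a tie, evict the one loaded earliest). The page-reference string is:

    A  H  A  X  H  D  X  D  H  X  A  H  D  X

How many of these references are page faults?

9

A → miss, frames (A)
H → miss, frames (A H)
A → hit
X → miss, frames (A H X)
H → hit
D → miss, evict X, frames (A H D)
X → miss, evict D, frames (A H X)
D → miss, evict X, frames (A H D)
H → hit
X → miss, evict D, frames (A H X)
A → hit
H → hit
D → miss, evict X, frames (A H D)
X → miss, evict D, frames (A H X)
Page faults: 9.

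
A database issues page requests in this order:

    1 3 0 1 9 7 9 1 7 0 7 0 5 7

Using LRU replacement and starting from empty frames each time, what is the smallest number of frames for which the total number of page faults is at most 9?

3

f=1: 14 faults
f=2: 11 faults
f=3: 7 faults
f=4: 6 faults
f=5: 6 faults
f=6: 6 faults
Smallest f with faults ≤ 9 is 3.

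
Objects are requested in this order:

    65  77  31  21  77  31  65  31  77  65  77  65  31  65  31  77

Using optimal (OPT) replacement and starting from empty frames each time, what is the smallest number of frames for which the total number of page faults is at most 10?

f=1: 16 faults
f=2: 9 faults
f=3: 5 faults
f=4: 4 faults
Smallest f with faults ≤ 10 is 2.

2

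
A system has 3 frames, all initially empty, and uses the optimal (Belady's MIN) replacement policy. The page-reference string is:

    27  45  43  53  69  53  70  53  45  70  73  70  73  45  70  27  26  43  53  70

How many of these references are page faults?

27 -> miss, frames [27]
45 -> miss, frames [27, 45]
43 -> miss, frames [27, 45, 43]
53 -> miss, evict 43, frames [27, 45, 53]
69 -> miss, evict 27, frames [45, 53, 69]
53 -> hit
70 -> miss, evict 69, frames [45, 53, 70]
53 -> hit
45 -> hit
70 -> hit
73 -> miss, evict 53, frames [45, 70, 73]
70 -> hit
73 -> hit
45 -> hit
70 -> hit
27 -> miss, evict 73, frames [45, 70, 27]
26 -> miss, evict 27, frames [45, 70, 26]
43 -> miss, evict 26, frames [45, 70, 43]
53 -> miss, evict 43, frames [45, 70, 53]
70 -> hit
Page faults: 11.

11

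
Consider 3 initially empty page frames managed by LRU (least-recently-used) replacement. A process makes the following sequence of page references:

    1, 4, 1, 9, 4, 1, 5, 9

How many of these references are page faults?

1: fault, frames (1)
4: fault, frames (1 4)
1: hit
9: fault, frames (4 1 9)
4: hit
1: hit
5: fault, evict 9, frames (4 1 5)
9: fault, evict 4, frames (1 5 9)
Page faults: 5.

5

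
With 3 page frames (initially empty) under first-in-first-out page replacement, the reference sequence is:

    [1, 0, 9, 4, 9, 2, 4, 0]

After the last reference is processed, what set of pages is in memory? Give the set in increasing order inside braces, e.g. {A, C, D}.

1 → fault, frames {1}
0 → fault, frames {1,0}
9 → fault, frames {1,0,9}
4 → fault, evict 1, frames {0,9,4}
9 → hit
2 → fault, evict 0, frames {9,4,2}
4 → hit
0 → fault, evict 9, frames {4,2,0}

{0, 2, 4}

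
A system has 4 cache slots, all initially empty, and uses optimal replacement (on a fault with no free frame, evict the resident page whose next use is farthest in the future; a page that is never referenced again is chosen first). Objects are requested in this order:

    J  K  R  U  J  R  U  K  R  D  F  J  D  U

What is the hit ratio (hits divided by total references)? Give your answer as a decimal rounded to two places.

0.57

J → fault, frames [J]
K → fault, frames [J, K]
R → fault, frames [J, K, R]
U → fault, frames [J, K, R, U]
J → hit
R → hit
U → hit
K → hit
R → hit
D → fault, evict R, frames [J, K, U, D]
F → fault, evict K, frames [J, U, D, F]
J → hit
D → hit
U → hit
Hits: 8 of 14 references → 8/14 = 0.5714.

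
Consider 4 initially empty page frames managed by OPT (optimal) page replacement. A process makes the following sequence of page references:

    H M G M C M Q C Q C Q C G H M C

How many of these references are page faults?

H -> fault, frames {H}
M -> fault, frames {H,M}
G -> fault, frames {H,M,G}
M -> hit
C -> fault, frames {H,M,G,C}
M -> hit
Q -> fault, evict M, frames {H,G,C,Q}
C -> hit
Q -> hit
C -> hit
Q -> hit
C -> hit
G -> hit
H -> hit
M -> fault, evict Q, frames {H,G,C,M}
C -> hit
Page faults: 6.

6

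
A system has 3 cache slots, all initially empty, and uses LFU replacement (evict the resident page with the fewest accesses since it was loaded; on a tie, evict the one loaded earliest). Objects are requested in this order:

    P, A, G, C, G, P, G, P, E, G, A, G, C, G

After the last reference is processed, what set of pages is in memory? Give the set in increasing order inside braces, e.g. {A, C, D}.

{C, G, P}

P → miss, frames {P}
A → miss, frames {P,A}
G → miss, frames {P,A,G}
C → miss, evict P, frames {A,G,C}
G → hit
P → miss, evict A, frames {G,C,P}
G → hit
P → hit
E → miss, evict C, frames {G,P,E}
G → hit
A → miss, evict E, frames {G,P,A}
G → hit
C → miss, evict A, frames {G,P,C}
G → hit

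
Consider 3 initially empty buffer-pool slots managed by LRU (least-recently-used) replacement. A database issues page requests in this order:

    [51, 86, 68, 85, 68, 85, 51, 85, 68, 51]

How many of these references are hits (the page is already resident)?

51: fault, frames [51]
86: fault, frames [51, 86]
68: fault, frames [51, 86, 68]
85: fault, evict 51, frames [86, 68, 85]
68: hit
85: hit
51: fault, evict 86, frames [68, 85, 51]
85: hit
68: hit
51: hit
Hits: 5.

5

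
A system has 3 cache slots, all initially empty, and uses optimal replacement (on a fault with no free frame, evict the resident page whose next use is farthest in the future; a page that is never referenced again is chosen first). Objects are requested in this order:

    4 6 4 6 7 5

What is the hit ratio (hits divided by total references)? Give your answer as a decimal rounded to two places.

0.33

4: miss, frames {4}
6: miss, frames {4,6}
4: hit
6: hit
7: miss, frames {4,6,7}
5: miss, evict 7, frames {4,6,5}
Hits: 2 of 6 references → 2/6 = 0.3333.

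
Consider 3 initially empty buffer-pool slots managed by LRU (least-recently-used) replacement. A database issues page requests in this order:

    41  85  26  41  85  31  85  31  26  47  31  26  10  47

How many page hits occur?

41 → miss, frames {41}
85 → miss, frames {41,85}
26 → miss, frames {41,85,26}
41 → hit
85 → hit
31 → miss, evict 26, frames {41,85,31}
85 → hit
31 → hit
26 → miss, evict 41, frames {85,31,26}
47 → miss, evict 85, frames {31,26,47}
31 → hit
26 → hit
10 → miss, evict 47, frames {31,26,10}
47 → miss, evict 31, frames {26,10,47}
Hits: 6.

6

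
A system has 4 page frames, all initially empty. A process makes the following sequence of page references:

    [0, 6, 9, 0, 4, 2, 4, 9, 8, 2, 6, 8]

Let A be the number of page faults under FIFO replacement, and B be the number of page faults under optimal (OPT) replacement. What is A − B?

1

Under FIFO: F F F . F F . . F . F . → 7 faults.
Under OPT: F F F . F F . . F . . . → 6 faults.
A − B = 7 − 6 = 1.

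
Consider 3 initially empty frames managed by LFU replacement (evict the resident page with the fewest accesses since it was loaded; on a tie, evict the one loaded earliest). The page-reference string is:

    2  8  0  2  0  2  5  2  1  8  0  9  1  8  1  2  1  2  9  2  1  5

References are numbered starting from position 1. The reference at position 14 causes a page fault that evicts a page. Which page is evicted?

1

pos 1: 2 -> fault, frames {2}
pos 2: 8 -> fault, frames {2,8}
pos 3: 0 -> fault, frames {2,8,0}
pos 4: 2 -> hit
pos 5: 0 -> hit
pos 6: 2 -> hit
pos 7: 5 -> fault, evict 8, frames {2,0,5}
pos 8: 2 -> hit
pos 9: 1 -> fault, evict 5, frames {2,0,1}
pos 10: 8 -> fault, evict 1, frames {2,0,8}
pos 11: 0 -> hit
pos 12: 9 -> fault, evict 8, frames {2,0,9}
pos 13: 1 -> fault, evict 9, frames {2,0,1}
pos 14: 8 -> fault, evict 1, frames {2,0,8}
At position 14, page 1 is evicted.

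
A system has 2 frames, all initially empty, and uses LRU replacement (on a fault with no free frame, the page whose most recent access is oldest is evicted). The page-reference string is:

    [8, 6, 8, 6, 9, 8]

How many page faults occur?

4

8 → miss, frames {8}
6 → miss, frames {8,6}
8 → hit
6 → hit
9 → miss, evict 8, frames {6,9}
8 → miss, evict 6, frames {9,8}
Page faults: 4.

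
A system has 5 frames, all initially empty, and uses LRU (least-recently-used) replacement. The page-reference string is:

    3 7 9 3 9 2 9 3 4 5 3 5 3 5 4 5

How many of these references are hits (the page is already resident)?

10

3 -> miss, frames {3}
7 -> miss, frames {3,7}
9 -> miss, frames {3,7,9}
3 -> hit
9 -> hit
2 -> miss, frames {7,3,9,2}
9 -> hit
3 -> hit
4 -> miss, frames {7,2,9,3,4}
5 -> miss, evict 7, frames {2,9,3,4,5}
3 -> hit
5 -> hit
3 -> hit
5 -> hit
4 -> hit
5 -> hit
Hits: 10.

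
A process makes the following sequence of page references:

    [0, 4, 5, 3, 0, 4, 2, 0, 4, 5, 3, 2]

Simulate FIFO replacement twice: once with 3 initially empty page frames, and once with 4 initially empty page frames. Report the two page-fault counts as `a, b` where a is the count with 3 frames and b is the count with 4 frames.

9, 10

3 frames: F F F F F F F . . F F . → 9 faults.
4 frames: F F F F . . F F F F F F → 10 faults.
10 > 9: adding a frame increased faults — Belady's anomaly.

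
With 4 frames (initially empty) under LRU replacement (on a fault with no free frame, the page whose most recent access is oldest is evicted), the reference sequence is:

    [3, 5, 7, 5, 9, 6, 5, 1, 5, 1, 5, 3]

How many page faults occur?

3 → fault, frames (3)
5 → fault, frames (3 5)
7 → fault, frames (3 5 7)
5 → hit
9 → fault, frames (3 7 5 9)
6 → fault, evict 3, frames (7 5 9 6)
5 → hit
1 → fault, evict 7, frames (9 6 5 1)
5 → hit
1 → hit
5 → hit
3 → fault, evict 9, frames (6 1 5 3)
Page faults: 7.

7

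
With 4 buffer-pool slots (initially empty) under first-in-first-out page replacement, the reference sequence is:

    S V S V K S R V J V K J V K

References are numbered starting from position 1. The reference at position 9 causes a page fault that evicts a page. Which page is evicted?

pos 1: S → fault, frames (S)
pos 2: V → fault, frames (S V)
pos 3: S → hit
pos 4: V → hit
pos 5: K → fault, frames (S V K)
pos 6: S → hit
pos 7: R → fault, frames (S V K R)
pos 8: V → hit
pos 9: J → fault, evict S, frames (V K R J)
At position 9, page S is evicted.

S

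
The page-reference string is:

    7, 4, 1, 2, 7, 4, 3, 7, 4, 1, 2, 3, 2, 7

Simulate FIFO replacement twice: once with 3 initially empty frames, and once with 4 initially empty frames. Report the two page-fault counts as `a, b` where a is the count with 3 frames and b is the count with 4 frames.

3 frames: F F F F F F F . . F F . . F → 10 faults.
4 frames: F F F F . . F F F F F F . F → 11 faults.
11 > 10: adding a frame increased faults — Belady's anomaly.

10, 11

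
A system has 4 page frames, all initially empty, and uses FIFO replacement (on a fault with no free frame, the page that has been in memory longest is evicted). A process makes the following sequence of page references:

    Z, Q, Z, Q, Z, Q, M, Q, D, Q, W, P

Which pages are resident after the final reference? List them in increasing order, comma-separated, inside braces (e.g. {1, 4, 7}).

Z: miss, frames {Z}
Q: miss, frames {Z,Q}
Z: hit
Q: hit
Z: hit
Q: hit
M: miss, frames {Z,Q,M}
Q: hit
D: miss, frames {Z,Q,M,D}
Q: hit
W: miss, evict Z, frames {Q,M,D,W}
P: miss, evict Q, frames {M,D,W,P}

{D, M, P, W}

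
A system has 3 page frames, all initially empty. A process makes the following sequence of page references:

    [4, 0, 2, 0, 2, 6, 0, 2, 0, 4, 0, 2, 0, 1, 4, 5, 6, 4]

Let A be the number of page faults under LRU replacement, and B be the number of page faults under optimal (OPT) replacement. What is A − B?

1

Under LRU: F F F . . F . . . F . . . F F F F . → 9 faults.
Under OPT: F F F . . F . . . F . . . F . F F . → 8 faults.
A − B = 9 − 8 = 1.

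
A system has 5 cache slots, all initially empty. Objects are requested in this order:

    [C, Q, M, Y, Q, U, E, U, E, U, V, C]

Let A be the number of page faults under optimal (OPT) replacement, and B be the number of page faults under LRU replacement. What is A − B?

Under OPT: F F F F . F F . . . F . → 7 faults.
Under LRU: F F F F . F F . . . F F → 8 faults.
A − B = 7 − 8 = -1.

-1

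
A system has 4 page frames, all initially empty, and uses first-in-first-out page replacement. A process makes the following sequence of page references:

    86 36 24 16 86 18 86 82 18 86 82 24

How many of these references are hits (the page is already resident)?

4

86: fault, frames (86)
36: fault, frames (86 36)
24: fault, frames (86 36 24)
16: fault, frames (86 36 24 16)
86: hit
18: fault, evict 86, frames (36 24 16 18)
86: fault, evict 36, frames (24 16 18 86)
82: fault, evict 24, frames (16 18 86 82)
18: hit
86: hit
82: hit
24: fault, evict 16, frames (18 86 82 24)
Hits: 4.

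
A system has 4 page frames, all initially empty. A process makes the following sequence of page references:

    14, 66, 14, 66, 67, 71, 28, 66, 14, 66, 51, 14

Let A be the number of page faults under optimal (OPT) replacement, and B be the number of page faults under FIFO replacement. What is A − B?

Under OPT: F F . . F F F . . . F . → 6 faults.
Under FIFO: F F . . F F F . F F F . → 8 faults.
A − B = 6 − 8 = -2.

-2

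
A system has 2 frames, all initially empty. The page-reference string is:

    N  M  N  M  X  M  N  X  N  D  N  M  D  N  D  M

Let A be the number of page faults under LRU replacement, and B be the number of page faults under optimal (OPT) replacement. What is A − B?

2

Under LRU: F F . . F . F F . F . F F F . F → 10 faults.
Under OPT: F F . . F . F . . F . F . F . F → 8 faults.
A − B = 10 − 8 = 2.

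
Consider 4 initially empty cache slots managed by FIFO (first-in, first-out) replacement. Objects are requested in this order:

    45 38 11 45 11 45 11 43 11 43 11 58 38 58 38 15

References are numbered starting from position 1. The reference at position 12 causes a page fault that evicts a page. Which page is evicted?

45

pos 1: 45 -> miss, frames [45]
pos 2: 38 -> miss, frames [45, 38]
pos 3: 11 -> miss, frames [45, 38, 11]
pos 4: 45 -> hit
pos 5: 11 -> hit
pos 6: 45 -> hit
pos 7: 11 -> hit
pos 8: 43 -> miss, frames [45, 38, 11, 43]
pos 9: 11 -> hit
pos 10: 43 -> hit
pos 11: 11 -> hit
pos 12: 58 -> miss, evict 45, frames [38, 11, 43, 58]
At position 12, page 45 is evicted.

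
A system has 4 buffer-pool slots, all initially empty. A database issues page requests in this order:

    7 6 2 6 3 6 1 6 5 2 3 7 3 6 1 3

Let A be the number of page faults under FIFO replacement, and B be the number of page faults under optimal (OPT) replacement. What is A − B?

Under FIFO: F F F . F . F . F . . F . F . F → 9 faults.
Under OPT: F F F . F . F . F . . F . . F . → 8 faults.
A − B = 9 − 8 = 1.

1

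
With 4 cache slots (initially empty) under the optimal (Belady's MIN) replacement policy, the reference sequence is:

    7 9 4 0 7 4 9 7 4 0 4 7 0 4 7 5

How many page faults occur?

7 → fault, frames {7}
9 → fault, frames {7,9}
4 → fault, frames {7,9,4}
0 → fault, frames {7,9,4,0}
7 → hit
4 → hit
9 → hit
7 → hit
4 → hit
0 → hit
4 → hit
7 → hit
0 → hit
4 → hit
7 → hit
5 → fault, evict 0, frames {7,9,4,5}
Page faults: 5.

5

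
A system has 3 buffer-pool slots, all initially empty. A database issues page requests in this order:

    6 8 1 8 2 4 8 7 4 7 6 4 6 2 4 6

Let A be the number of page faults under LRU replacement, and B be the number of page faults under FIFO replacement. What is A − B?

Under LRU: F F F . F F . F . . F . . F . . → 8 faults.
Under FIFO: F F F . F F F F . . F F . F . . → 10 faults.
A − B = 8 − 10 = -2.

-2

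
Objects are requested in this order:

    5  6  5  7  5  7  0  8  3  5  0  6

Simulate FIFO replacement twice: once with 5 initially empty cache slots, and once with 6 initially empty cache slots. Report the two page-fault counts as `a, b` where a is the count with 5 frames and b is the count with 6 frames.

8, 6

5 frames: F F . F . . F F F F . F → 8 faults.
6 frames: F F . F . . F F F . . . → 6 faults.
6 < 8: adding a frame reduced faults, as is typical.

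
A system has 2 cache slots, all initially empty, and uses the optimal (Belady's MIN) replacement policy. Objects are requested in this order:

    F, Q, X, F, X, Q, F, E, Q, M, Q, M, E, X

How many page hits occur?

F → miss, frames [F]
Q → miss, frames [F, Q]
X → miss, evict Q, frames [F, X]
F → hit
X → hit
Q → miss, evict X, frames [F, Q]
F → hit
E → miss, evict F, frames [Q, E]
Q → hit
M → miss, evict E, frames [Q, M]
Q → hit
M → hit
E → miss, evict M, frames [Q, E]
X → miss, evict E, frames [Q, X]
Hits: 6.

6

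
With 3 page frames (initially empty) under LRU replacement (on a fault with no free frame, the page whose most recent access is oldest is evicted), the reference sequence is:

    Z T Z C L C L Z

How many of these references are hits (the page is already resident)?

4

Z: miss, frames [Z]
T: miss, frames [Z, T]
Z: hit
C: miss, frames [T, Z, C]
L: miss, evict T, frames [Z, C, L]
C: hit
L: hit
Z: hit
Hits: 4.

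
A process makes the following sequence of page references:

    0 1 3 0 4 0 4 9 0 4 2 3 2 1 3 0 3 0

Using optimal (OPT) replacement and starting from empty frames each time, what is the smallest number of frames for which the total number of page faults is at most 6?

5

f=1: 18 faults
f=2: 10 faults
f=3: 8 faults
f=4: 7 faults
f=5: 6 faults
f=6: 6 faults
Smallest f with faults ≤ 6 is 5.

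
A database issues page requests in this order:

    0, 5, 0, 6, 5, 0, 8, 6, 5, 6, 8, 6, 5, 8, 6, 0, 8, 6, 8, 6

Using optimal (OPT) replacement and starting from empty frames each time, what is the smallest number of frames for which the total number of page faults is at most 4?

f=1: 20 faults
f=2: 11 faults
f=3: 5 faults
f=4: 4 faults
Smallest f with faults ≤ 4 is 4.

4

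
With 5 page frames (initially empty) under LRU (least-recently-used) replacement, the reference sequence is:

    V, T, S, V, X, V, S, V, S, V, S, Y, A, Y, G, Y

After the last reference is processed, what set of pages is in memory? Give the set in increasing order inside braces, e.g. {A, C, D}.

{A, G, S, V, Y}

V → miss, frames (V)
T → miss, frames (V T)
S → miss, frames (V T S)
V → hit
X → miss, frames (T S V X)
V → hit
S → hit
V → hit
S → hit
V → hit
S → hit
Y → miss, frames (T X V S Y)
A → miss, evict T, frames (X V S Y A)
Y → hit
G → miss, evict X, frames (V S A Y G)
Y → hit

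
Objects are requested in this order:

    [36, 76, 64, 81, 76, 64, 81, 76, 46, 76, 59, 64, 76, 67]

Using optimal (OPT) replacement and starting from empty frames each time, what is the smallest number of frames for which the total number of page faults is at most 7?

f=1: 14 faults
f=2: 10 faults
f=3: 7 faults
f=4: 7 faults
f=5: 7 faults
f=6: 7 faults
f=7: 7 faults
Smallest f with faults ≤ 7 is 3.

3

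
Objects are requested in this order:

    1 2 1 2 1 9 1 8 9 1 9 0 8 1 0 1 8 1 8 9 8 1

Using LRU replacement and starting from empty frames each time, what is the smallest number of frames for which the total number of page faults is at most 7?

4

f=1: 22 faults
f=2: 13 faults
f=3: 8 faults
f=4: 5 faults
f=5: 5 faults
Smallest f with faults ≤ 7 is 4.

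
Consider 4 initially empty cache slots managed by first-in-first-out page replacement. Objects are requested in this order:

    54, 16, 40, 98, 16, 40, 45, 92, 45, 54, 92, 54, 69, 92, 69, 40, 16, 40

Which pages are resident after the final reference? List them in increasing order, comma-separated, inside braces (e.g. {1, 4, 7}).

54: fault, frames {54}
16: fault, frames {54,16}
40: fault, frames {54,16,40}
98: fault, frames {54,16,40,98}
16: hit
40: hit
45: fault, evict 54, frames {16,40,98,45}
92: fault, evict 16, frames {40,98,45,92}
45: hit
54: fault, evict 40, frames {98,45,92,54}
92: hit
54: hit
69: fault, evict 98, frames {45,92,54,69}
92: hit
69: hit
40: fault, evict 45, frames {92,54,69,40}
16: fault, evict 92, frames {54,69,40,16}
40: hit

{16, 40, 54, 69}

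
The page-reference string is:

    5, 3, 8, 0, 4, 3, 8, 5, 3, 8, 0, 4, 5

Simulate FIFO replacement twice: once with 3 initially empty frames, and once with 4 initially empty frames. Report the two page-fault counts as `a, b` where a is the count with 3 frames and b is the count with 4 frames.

10, 11

3 frames: F F F F F F F F . . F F . → 10 faults.
4 frames: F F F F F . . F F F F F F → 11 faults.
11 > 10: adding a frame increased faults — Belady's anomaly.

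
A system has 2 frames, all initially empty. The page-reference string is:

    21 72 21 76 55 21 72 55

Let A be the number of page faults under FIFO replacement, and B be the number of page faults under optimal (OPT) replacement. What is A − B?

2

Under FIFO: F F . F F F F F → 7 faults.
Under OPT: F F . F F . F . → 5 faults.
A − B = 7 − 5 = 2.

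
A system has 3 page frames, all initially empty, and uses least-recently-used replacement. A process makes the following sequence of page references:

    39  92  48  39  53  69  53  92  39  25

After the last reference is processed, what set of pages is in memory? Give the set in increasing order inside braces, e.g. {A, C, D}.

{25, 39, 92}

39 -> fault, frames {39}
92 -> fault, frames {39,92}
48 -> fault, frames {39,92,48}
39 -> hit
53 -> fault, evict 92, frames {48,39,53}
69 -> fault, evict 48, frames {39,53,69}
53 -> hit
92 -> fault, evict 39, frames {69,53,92}
39 -> fault, evict 69, frames {53,92,39}
25 -> fault, evict 53, frames {92,39,25}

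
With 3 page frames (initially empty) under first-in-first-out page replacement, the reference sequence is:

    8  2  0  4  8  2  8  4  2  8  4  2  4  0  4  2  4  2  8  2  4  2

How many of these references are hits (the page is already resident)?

8: fault, frames {8}
2: fault, frames {8,2}
0: fault, frames {8,2,0}
4: fault, evict 8, frames {2,0,4}
8: fault, evict 2, frames {0,4,8}
2: fault, evict 0, frames {4,8,2}
8: hit
4: hit
2: hit
8: hit
4: hit
2: hit
4: hit
0: fault, evict 4, frames {8,2,0}
4: fault, evict 8, frames {2,0,4}
2: hit
4: hit
2: hit
8: fault, evict 2, frames {0,4,8}
2: fault, evict 0, frames {4,8,2}
4: hit
2: hit
Hits: 12.

12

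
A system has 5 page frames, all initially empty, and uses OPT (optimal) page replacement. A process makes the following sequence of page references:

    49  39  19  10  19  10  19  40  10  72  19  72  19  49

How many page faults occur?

49: miss, frames {49}
39: miss, frames {49,39}
19: miss, frames {49,39,19}
10: miss, frames {49,39,19,10}
19: hit
10: hit
19: hit
40: miss, frames {49,39,19,10,40}
10: hit
72: miss, evict 40, frames {49,39,19,10,72}
19: hit
72: hit
19: hit
49: hit
Page faults: 6.

6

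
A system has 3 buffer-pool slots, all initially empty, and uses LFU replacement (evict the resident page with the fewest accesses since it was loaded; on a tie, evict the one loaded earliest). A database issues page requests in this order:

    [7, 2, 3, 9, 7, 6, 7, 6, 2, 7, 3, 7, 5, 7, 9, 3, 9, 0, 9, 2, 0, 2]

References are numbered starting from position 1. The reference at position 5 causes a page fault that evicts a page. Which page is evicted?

2

pos 1: 7 -> fault, frames {7}
pos 2: 2 -> fault, frames {7,2}
pos 3: 3 -> fault, frames {7,2,3}
pos 4: 9 -> fault, evict 7, frames {2,3,9}
pos 5: 7 -> fault, evict 2, frames {3,9,7}
At position 5, page 2 is evicted.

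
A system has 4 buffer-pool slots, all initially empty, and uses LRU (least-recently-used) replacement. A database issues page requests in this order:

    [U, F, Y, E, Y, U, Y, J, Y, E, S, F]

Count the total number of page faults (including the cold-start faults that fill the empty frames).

7

U → fault, frames {U}
F → fault, frames {U,F}
Y → fault, frames {U,F,Y}
E → fault, frames {U,F,Y,E}
Y → hit
U → hit
Y → hit
J → fault, evict F, frames {E,U,Y,J}
Y → hit
E → hit
S → fault, evict U, frames {J,Y,E,S}
F → fault, evict J, frames {Y,E,S,F}
Page faults: 7.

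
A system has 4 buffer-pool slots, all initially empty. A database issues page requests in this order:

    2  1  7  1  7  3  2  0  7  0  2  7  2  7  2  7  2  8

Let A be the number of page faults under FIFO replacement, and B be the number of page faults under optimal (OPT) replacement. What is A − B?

Under FIFO: F F F . . F . F . . F . . . . . . F → 7 faults.
Under OPT: F F F . . F . F . . . . . . . . . F → 6 faults.
A − B = 7 − 6 = 1.

1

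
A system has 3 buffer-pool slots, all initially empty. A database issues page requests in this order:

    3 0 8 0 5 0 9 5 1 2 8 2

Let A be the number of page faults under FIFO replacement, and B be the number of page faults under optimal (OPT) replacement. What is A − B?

Under FIFO: F F F . F . F . F F F . → 8 faults.
Under OPT: F F F . F . F . F F . . → 7 faults.
A − B = 8 − 7 = 1.

1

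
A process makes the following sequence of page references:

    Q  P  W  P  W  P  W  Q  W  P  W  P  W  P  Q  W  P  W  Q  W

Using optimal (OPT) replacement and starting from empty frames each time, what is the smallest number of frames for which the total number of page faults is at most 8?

2

f=1: 20 faults
f=2: 8 faults
f=3: 3 faults
Smallest f with faults ≤ 8 is 2.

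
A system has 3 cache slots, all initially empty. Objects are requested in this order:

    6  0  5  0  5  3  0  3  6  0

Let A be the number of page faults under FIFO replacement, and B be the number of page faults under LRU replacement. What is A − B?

1

Under FIFO: F F F . . F . . F F → 6 faults.
Under LRU: F F F . . F . . F . → 5 faults.
A − B = 6 − 5 = 1.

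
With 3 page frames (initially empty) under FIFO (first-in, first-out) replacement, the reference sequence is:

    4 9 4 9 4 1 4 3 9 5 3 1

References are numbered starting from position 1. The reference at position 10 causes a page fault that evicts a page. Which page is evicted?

pos 1: 4 -> fault, frames {4}
pos 2: 9 -> fault, frames {4,9}
pos 3: 4 -> hit
pos 4: 9 -> hit
pos 5: 4 -> hit
pos 6: 1 -> fault, frames {4,9,1}
pos 7: 4 -> hit
pos 8: 3 -> fault, evict 4, frames {9,1,3}
pos 9: 9 -> hit
pos 10: 5 -> fault, evict 9, frames {1,3,5}
At position 10, page 9 is evicted.

9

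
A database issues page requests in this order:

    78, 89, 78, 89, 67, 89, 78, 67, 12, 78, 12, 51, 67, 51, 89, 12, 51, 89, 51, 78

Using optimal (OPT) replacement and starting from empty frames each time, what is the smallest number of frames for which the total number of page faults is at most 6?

f=1: 20 faults
f=2: 11 faults
f=3: 7 faults
f=4: 6 faults
f=5: 5 faults
Smallest f with faults ≤ 6 is 4.

4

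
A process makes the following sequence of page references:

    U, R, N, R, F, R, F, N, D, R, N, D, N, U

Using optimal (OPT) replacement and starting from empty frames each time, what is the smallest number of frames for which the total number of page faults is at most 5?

4

f=1: 14 faults
f=2: 8 faults
f=3: 6 faults
f=4: 5 faults
f=5: 5 faults
Smallest f with faults ≤ 5 is 4.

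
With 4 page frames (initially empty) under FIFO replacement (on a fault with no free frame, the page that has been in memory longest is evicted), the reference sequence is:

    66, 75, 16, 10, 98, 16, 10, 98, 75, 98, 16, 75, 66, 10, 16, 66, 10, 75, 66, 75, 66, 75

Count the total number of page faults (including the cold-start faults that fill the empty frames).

7

66 -> miss, frames {66}
75 -> miss, frames {66,75}
16 -> miss, frames {66,75,16}
10 -> miss, frames {66,75,16,10}
98 -> miss, evict 66, frames {75,16,10,98}
16 -> hit
10 -> hit
98 -> hit
75 -> hit
98 -> hit
16 -> hit
75 -> hit
66 -> miss, evict 75, frames {16,10,98,66}
10 -> hit
16 -> hit
66 -> hit
10 -> hit
75 -> miss, evict 16, frames {10,98,66,75}
66 -> hit
75 -> hit
66 -> hit
75 -> hit
Page faults: 7.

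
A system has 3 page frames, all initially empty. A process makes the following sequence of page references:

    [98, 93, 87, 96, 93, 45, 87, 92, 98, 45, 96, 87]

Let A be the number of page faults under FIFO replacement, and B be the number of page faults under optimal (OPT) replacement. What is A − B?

Under FIFO: F F F F . F . F F . F F → 9 faults.
Under OPT: F F F F . F . F F . . F → 8 faults.
A − B = 9 − 8 = 1.

1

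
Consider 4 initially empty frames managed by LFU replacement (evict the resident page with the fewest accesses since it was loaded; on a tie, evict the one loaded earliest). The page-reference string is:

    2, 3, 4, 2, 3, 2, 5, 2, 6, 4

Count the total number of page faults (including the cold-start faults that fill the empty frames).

2 → miss, frames (2)
3 → miss, frames (2 3)
4 → miss, frames (2 3 4)
2 → hit
3 → hit
2 → hit
5 → miss, frames (2 3 4 5)
2 → hit
6 → miss, evict 4, frames (2 3 5 6)
4 → miss, evict 5, frames (2 3 6 4)
Page faults: 6.

6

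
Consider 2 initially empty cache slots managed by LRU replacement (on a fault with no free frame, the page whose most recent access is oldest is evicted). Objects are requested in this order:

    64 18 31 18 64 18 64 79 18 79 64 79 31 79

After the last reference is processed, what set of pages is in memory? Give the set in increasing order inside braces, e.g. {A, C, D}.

{31, 79}

64 → miss, frames (64)
18 → miss, frames (64 18)
31 → miss, evict 64, frames (18 31)
18 → hit
64 → miss, evict 31, frames (18 64)
18 → hit
64 → hit
79 → miss, evict 18, frames (64 79)
18 → miss, evict 64, frames (79 18)
79 → hit
64 → miss, evict 18, frames (79 64)
79 → hit
31 → miss, evict 64, frames (79 31)
79 → hit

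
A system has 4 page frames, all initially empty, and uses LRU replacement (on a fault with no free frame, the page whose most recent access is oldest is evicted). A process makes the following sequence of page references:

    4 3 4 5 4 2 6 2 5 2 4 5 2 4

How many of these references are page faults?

4 -> fault, frames [4]
3 -> fault, frames [4, 3]
4 -> hit
5 -> fault, frames [3, 4, 5]
4 -> hit
2 -> fault, frames [3, 5, 4, 2]
6 -> fault, evict 3, frames [5, 4, 2, 6]
2 -> hit
5 -> hit
2 -> hit
4 -> hit
5 -> hit
2 -> hit
4 -> hit
Page faults: 5.

5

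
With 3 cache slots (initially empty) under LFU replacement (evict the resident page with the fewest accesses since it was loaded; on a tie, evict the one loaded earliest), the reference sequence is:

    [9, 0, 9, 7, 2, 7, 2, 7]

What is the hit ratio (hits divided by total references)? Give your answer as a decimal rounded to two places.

9 → miss, frames (9)
0 → miss, frames (9 0)
9 → hit
7 → miss, frames (9 0 7)
2 → miss, evict 0, frames (9 7 2)
7 → hit
2 → hit
7 → hit
Hits: 4 of 8 references → 4/8 = 0.5000.

0.50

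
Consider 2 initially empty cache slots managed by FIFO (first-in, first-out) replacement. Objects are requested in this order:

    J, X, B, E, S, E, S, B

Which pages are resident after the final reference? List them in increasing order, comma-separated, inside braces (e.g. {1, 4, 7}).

J -> fault, frames [J]
X -> fault, frames [J, X]
B -> fault, evict J, frames [X, B]
E -> fault, evict X, frames [B, E]
S -> fault, evict B, frames [E, S]
E -> hit
S -> hit
B -> fault, evict E, frames [S, B]

{B, S}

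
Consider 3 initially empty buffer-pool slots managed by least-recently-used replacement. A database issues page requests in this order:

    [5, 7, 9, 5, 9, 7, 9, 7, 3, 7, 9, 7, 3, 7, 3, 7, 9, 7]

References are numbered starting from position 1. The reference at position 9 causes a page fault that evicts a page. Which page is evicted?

pos 1: 5 -> fault, frames {5}
pos 2: 7 -> fault, frames {5,7}
pos 3: 9 -> fault, frames {5,7,9}
pos 4: 5 -> hit
pos 5: 9 -> hit
pos 6: 7 -> hit
pos 7: 9 -> hit
pos 8: 7 -> hit
pos 9: 3 -> fault, evict 5, frames {9,7,3}
At position 9, page 5 is evicted.

5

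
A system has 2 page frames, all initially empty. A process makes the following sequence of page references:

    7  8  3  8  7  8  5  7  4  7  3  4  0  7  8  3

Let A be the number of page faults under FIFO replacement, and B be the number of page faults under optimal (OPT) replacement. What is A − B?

3

Under FIFO: F F F . F F F F F . F . F F F F → 13 faults.
Under OPT: F F F . F . F . F . F . F F F . → 10 faults.
A − B = 13 − 10 = 3.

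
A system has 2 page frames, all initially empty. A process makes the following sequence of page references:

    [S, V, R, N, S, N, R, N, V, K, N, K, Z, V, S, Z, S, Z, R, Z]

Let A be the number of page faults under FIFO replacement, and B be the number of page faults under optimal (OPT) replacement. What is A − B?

4

Under FIFO: F F F F F . F F F F F . F F F F . . F . → 15 faults.
Under OPT: F F F F . . F . F F . . F F F . . . F . → 11 faults.
A − B = 15 − 11 = 4.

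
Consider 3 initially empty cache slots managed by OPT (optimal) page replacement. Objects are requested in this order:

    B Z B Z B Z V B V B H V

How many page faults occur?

B -> miss, frames [B]
Z -> miss, frames [B, Z]
B -> hit
Z -> hit
B -> hit
Z -> hit
V -> miss, frames [B, Z, V]
B -> hit
V -> hit
B -> hit
H -> miss, evict Z, frames [B, V, H]
V -> hit
Page faults: 4.

4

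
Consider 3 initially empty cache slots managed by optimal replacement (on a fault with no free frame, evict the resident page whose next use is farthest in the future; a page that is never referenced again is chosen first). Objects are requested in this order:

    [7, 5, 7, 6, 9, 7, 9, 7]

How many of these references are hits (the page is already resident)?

7: miss, frames (7)
5: miss, frames (7 5)
7: hit
6: miss, frames (7 5 6)
9: miss, evict 6, frames (7 5 9)
7: hit
9: hit
7: hit
Hits: 4.

4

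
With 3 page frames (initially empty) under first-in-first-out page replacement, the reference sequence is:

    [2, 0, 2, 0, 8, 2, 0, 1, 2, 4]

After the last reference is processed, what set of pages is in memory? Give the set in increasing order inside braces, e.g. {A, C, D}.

2 -> miss, frames (2)
0 -> miss, frames (2 0)
2 -> hit
0 -> hit
8 -> miss, frames (2 0 8)
2 -> hit
0 -> hit
1 -> miss, evict 2, frames (0 8 1)
2 -> miss, evict 0, frames (8 1 2)
4 -> miss, evict 8, frames (1 2 4)

{1, 2, 4}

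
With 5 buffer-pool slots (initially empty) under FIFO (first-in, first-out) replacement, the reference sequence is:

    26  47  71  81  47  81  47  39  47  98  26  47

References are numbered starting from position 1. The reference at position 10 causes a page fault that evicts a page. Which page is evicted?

26

pos 1: 26 -> fault, frames [26]
pos 2: 47 -> fault, frames [26, 47]
pos 3: 71 -> fault, frames [26, 47, 71]
pos 4: 81 -> fault, frames [26, 47, 71, 81]
pos 5: 47 -> hit
pos 6: 81 -> hit
pos 7: 47 -> hit
pos 8: 39 -> fault, frames [26, 47, 71, 81, 39]
pos 9: 47 -> hit
pos 10: 98 -> fault, evict 26, frames [47, 71, 81, 39, 98]
At position 10, page 26 is evicted.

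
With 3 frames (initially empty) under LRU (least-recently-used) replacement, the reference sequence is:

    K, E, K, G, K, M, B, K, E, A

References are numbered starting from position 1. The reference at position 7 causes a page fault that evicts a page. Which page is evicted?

G

pos 1: K -> fault, frames (K)
pos 2: E -> fault, frames (K E)
pos 3: K -> hit
pos 4: G -> fault, frames (E K G)
pos 5: K -> hit
pos 6: M -> fault, evict E, frames (G K M)
pos 7: B -> fault, evict G, frames (K M B)
At position 7, page G is evicted.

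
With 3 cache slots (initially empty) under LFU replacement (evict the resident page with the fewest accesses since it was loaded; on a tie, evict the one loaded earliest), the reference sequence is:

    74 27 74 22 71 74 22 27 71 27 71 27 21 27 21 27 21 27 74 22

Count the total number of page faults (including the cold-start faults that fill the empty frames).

15

74: miss, frames [74]
27: miss, frames [74, 27]
74: hit
22: miss, frames [74, 27, 22]
71: miss, evict 27, frames [74, 22, 71]
74: hit
22: hit
27: miss, evict 71, frames [74, 22, 27]
71: miss, evict 27, frames [74, 22, 71]
27: miss, evict 71, frames [74, 22, 27]
71: miss, evict 27, frames [74, 22, 71]
27: miss, evict 71, frames [74, 22, 27]
21: miss, evict 27, frames [74, 22, 21]
27: miss, evict 21, frames [74, 22, 27]
21: miss, evict 27, frames [74, 22, 21]
27: miss, evict 21, frames [74, 22, 27]
21: miss, evict 27, frames [74, 22, 21]
27: miss, evict 21, frames [74, 22, 27]
74: hit
22: hit
Page faults: 15.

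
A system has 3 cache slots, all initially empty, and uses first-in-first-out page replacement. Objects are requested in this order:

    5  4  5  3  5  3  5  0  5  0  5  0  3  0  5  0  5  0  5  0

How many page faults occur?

5 -> fault, frames (5)
4 -> fault, frames (5 4)
5 -> hit
3 -> fault, frames (5 4 3)
5 -> hit
3 -> hit
5 -> hit
0 -> fault, evict 5, frames (4 3 0)
5 -> fault, evict 4, frames (3 0 5)
0 -> hit
5 -> hit
0 -> hit
3 -> hit
0 -> hit
5 -> hit
0 -> hit
5 -> hit
0 -> hit
5 -> hit
0 -> hit
Page faults: 5.

5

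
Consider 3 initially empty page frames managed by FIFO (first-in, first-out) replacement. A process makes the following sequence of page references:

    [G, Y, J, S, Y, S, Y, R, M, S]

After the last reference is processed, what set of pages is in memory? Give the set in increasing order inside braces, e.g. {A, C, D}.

{M, R, S}

G -> miss, frames [G]
Y -> miss, frames [G, Y]
J -> miss, frames [G, Y, J]
S -> miss, evict G, frames [Y, J, S]
Y -> hit
S -> hit
Y -> hit
R -> miss, evict Y, frames [J, S, R]
M -> miss, evict J, frames [S, R, M]
S -> hit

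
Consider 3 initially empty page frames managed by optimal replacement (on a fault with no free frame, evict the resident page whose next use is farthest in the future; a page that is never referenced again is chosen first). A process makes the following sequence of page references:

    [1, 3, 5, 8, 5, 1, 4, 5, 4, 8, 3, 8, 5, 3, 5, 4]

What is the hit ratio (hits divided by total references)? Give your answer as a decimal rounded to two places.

0.56

1: fault, frames [1]
3: fault, frames [1, 3]
5: fault, frames [1, 3, 5]
8: fault, evict 3, frames [1, 5, 8]
5: hit
1: hit
4: fault, evict 1, frames [5, 8, 4]
5: hit
4: hit
8: hit
3: fault, evict 4, frames [5, 8, 3]
8: hit
5: hit
3: hit
5: hit
4: fault, evict 3, frames [5, 8, 4]
Hits: 9 of 16 references → 9/16 = 0.5625.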